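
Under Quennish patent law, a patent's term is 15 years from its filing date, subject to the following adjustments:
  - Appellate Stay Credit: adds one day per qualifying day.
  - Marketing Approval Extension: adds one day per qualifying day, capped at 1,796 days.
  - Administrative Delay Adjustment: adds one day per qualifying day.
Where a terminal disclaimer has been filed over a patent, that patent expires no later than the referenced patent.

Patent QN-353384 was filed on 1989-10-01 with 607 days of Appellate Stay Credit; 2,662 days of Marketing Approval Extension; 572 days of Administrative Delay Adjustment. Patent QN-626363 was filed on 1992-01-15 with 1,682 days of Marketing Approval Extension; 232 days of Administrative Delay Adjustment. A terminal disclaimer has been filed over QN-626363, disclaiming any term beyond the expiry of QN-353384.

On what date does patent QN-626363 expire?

April 12, 2012

Natural term of QN-626363:
  Base: filing + 15 years → 15 January 2007.
  Marketing Approval Extension: 1682 days (within the 1796-day cap) → +1682 days → 24 August 2011.
  Administrative Delay Adjustment: +232 days → 12 April 2012.
Expiry of referenced patent QN-353384:
  Base: filing + 15 years → 1 October 2004.
  Appellate Stay Credit: +607 days → 31 May 2006.
  Marketing Approval Extension: 2662 days claimed exceeds the 1796-day cap, so +1796 days → 1 May 2011.
  Administrative Delay Adjustment: +572 days → 23 November 2012.
Terminal disclaimer: QN-626363 expires on the earlier of 12 April 2012 and 23 November 2012.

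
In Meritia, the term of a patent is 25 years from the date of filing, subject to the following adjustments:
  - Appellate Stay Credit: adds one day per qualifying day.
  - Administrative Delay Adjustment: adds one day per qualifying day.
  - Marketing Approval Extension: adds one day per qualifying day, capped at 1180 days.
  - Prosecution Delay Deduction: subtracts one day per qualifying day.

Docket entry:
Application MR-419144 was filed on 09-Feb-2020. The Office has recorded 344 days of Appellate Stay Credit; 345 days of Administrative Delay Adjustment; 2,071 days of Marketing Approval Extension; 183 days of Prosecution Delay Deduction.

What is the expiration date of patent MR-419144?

2049-09-22

Base term: filing date + 25 years → 9 February 2045.
Appellate Stay Credit: +344 days → 19 January 2046.
Administrative Delay Adjustment: +345 days → 30 December 2046.
Marketing Approval Extension: 2071 days claimed exceeds the 1180-day cap, so +1180 days → 24 March 2050.
Prosecution Delay Deduction: −183 days → 22 September 2049.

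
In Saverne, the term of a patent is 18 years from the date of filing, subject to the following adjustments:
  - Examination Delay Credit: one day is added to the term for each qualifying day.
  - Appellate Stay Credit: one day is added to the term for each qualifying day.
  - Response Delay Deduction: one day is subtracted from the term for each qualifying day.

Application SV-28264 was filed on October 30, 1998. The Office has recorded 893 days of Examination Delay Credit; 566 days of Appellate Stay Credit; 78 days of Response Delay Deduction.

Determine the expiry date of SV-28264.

2020-08-11

Base term: filing date + 18 years → 30 October 2016.
Examination Delay Credit: +893 days → 11 April 2019.
Appellate Stay Credit: +566 days → 28 October 2020.
Response Delay Deduction: −78 days → 11 August 2020.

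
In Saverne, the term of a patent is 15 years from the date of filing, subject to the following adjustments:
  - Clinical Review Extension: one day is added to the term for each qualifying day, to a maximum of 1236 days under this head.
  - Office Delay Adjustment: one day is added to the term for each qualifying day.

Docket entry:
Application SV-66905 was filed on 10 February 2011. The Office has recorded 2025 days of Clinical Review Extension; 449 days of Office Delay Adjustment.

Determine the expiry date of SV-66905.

Base term: filing date + 15 years → 10 February 2026.
Clinical Review Extension: 2025 days claimed exceeds the 1236-day cap, so +1236 days → 30 June 2029.
Office Delay Adjustment: +449 days → 22 September 2030.

2030-09-22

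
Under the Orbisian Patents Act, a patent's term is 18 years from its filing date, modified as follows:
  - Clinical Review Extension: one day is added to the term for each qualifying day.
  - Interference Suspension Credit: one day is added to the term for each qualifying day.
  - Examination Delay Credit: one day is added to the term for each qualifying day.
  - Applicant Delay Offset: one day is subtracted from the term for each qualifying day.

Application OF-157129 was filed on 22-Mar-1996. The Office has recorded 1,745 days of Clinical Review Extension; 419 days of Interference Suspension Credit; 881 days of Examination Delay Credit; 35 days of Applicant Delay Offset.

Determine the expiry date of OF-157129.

2022-06-18

Base term: filing date + 18 years → 22 March 2014.
Clinical Review Extension: +1745 days → 31 December 2018.
Interference Suspension Credit: +419 days → 23 February 2020.
Examination Delay Credit: +881 days → 23 July 2022.
Applicant Delay Offset: −35 days → 18 June 2022.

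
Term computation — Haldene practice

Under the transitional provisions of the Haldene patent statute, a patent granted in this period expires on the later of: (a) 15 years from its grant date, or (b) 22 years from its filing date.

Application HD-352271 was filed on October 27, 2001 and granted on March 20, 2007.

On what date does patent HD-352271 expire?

2023-10-27

(a) grant + 15 years → 20 March 2022.
(b) filing + 22 years → 27 October 2023.
Later of the two: 27 October 2023.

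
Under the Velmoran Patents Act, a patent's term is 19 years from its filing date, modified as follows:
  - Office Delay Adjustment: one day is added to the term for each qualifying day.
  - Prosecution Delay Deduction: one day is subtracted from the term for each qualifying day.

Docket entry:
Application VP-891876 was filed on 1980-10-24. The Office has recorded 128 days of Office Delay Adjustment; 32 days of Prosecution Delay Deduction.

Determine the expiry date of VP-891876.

2000-01-28

Base term: filing date + 19 years → 24 October 1999.
Office Delay Adjustment: +128 days → 29 February 2000.
Prosecution Delay Deduction: −32 days → 28 January 2000.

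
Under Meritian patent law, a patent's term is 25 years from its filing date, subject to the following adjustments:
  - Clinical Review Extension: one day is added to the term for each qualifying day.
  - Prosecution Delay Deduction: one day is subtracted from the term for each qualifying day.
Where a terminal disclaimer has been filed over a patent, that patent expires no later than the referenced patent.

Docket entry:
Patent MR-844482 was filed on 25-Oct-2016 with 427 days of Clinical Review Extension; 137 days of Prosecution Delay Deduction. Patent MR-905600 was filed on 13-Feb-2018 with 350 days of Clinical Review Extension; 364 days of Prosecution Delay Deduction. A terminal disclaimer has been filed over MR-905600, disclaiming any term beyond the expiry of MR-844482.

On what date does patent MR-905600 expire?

August 11, 2042

Natural term of MR-905600:
  Base: filing + 25 years → 13 February 2043.
  Clinical Review Extension: +350 days → 29 January 2044.
  Prosecution Delay Deduction: −364 days → 30 January 2043.
Expiry of referenced patent MR-844482:
  Base: filing + 25 years → 25 October 2041.
  Clinical Review Extension: +427 days → 26 December 2042.
  Prosecution Delay Deduction: −137 days → 11 August 2042.
Terminal disclaimer: MR-905600 expires on the earlier of 30 January 2043 and 11 August 2042.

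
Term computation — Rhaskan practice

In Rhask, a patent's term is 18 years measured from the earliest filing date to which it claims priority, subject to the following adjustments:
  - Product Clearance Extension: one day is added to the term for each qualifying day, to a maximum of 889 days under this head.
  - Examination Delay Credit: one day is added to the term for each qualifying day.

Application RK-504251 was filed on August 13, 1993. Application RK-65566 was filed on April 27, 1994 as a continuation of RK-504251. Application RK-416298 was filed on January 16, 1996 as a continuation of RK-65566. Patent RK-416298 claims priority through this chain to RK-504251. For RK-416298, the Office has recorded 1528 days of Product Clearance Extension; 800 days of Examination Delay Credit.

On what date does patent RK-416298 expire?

Earliest priority filing: 13 August 1993.
Base term: 13 August 1993 + 18 years → 13 August 2011.
Product Clearance Extension: 1528 days claimed exceeds the 889-day cap, so +889 days → 18 January 2014.
Examination Delay Credit: +800 days → 28 March 2016.

2016-03-28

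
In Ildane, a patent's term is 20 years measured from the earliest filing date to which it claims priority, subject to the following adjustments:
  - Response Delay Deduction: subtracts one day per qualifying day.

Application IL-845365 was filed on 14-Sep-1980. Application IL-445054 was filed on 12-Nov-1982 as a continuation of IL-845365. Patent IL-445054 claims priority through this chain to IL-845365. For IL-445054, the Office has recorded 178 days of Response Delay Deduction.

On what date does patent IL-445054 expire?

2000-03-20

Earliest priority filing: 14 September 1980.
Base term: 14 September 1980 + 20 years → 14 September 2000.
Response Delay Deduction: −178 days → 20 March 2000.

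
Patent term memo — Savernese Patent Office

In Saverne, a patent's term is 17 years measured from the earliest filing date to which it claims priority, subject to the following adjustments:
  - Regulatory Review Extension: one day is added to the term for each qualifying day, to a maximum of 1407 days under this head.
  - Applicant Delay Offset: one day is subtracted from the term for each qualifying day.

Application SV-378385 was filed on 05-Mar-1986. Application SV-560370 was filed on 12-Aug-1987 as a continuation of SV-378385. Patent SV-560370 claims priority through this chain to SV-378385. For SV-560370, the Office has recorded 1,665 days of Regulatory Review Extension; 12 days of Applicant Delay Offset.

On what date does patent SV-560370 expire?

December 29, 2006

Earliest priority filing: 5 March 1986.
Base term: 5 March 1986 + 17 years → 5 March 2003.
Regulatory Review Extension: 1665 days claimed exceeds the 1407-day cap, so +1407 days → 10 January 2007.
Applicant Delay Offset: −12 days → 29 December 2006.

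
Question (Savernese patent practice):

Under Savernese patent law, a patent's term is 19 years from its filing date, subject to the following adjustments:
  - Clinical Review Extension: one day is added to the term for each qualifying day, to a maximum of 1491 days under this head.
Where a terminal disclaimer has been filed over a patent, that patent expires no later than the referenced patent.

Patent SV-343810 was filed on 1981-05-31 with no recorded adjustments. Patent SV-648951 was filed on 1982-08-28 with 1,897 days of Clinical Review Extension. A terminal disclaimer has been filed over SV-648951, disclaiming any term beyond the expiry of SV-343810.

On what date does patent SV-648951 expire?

Natural term of SV-648951:
  Base: filing + 19 years → 28 August 2001.
  Clinical Review Extension: 1897 days claimed exceeds the 1491-day cap, so +1491 days → 27 September 2005.
Expiry of referenced patent SV-343810:
  Base: filing + 19 years → 31 May 2000.
Terminal disclaimer: SV-648951 expires on the earlier of 27 September 2005 and 31 May 2000.

May 31, 2000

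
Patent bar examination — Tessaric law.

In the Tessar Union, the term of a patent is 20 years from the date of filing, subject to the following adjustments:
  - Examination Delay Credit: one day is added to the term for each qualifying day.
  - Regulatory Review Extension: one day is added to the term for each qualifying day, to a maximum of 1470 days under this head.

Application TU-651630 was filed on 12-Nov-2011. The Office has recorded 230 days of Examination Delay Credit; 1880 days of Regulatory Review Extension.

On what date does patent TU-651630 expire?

July 8, 2036

Base term: filing date + 20 years → 12 November 2031.
Examination Delay Credit: +230 days → 29 June 2032.
Regulatory Review Extension: 1880 days claimed exceeds the 1470-day cap, so +1470 days → 8 July 2036.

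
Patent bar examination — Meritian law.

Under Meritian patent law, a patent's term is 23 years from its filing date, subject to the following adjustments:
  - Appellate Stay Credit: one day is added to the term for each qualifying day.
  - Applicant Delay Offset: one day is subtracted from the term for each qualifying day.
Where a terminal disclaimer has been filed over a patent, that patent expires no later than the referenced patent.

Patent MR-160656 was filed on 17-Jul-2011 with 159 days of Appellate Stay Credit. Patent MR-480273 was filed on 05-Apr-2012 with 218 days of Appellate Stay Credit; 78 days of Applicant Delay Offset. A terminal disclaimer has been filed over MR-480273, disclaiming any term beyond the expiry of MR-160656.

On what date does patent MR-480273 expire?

2034-12-23

Natural term of MR-480273:
  Base: filing + 23 years → 5 April 2035.
  Appellate Stay Credit: +218 days → 9 November 2035.
  Applicant Delay Offset: −78 days → 23 August 2035.
Expiry of referenced patent MR-160656:
  Base: filing + 23 years → 17 July 2034.
  Appellate Stay Credit: +159 days → 23 December 2034.
Terminal disclaimer: MR-480273 expires on the earlier of 23 August 2035 and 23 December 2034.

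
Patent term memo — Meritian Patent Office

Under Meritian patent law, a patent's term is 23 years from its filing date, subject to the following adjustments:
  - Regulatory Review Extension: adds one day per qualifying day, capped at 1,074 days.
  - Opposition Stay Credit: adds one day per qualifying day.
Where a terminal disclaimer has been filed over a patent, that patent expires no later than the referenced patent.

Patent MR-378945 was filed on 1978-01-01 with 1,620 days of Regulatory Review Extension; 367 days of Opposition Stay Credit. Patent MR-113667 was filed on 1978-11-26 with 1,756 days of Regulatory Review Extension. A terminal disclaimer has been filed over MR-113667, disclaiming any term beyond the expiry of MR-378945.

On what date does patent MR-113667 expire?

Natural term of MR-113667:
  Base: filing + 23 years → 26 November 2001.
  Regulatory Review Extension: 1756 days claimed exceeds the 1074-day cap, so +1074 days → 4 November 2004.
Expiry of referenced patent MR-378945:
  Base: filing + 23 years → 1 January 2001.
  Regulatory Review Extension: 1620 days claimed exceeds the 1074-day cap, so +1074 days → 11 December 2003.
  Opposition Stay Credit: +367 days → 12 December 2004.
Terminal disclaimer: MR-113667 expires on the earlier of 4 November 2004 and 12 December 2004.

November 4, 2004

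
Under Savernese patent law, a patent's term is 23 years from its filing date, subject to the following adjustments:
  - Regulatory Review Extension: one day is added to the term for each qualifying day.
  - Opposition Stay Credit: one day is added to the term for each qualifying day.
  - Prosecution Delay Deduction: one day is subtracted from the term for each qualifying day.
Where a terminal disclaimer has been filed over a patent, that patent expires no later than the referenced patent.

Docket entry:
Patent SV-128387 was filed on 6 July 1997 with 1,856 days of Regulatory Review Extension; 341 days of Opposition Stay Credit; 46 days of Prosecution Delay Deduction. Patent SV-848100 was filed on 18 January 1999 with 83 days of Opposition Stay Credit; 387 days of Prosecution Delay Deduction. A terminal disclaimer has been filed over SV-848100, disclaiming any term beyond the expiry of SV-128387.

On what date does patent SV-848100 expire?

Natural term of SV-848100:
  Base: filing + 23 years → 18 January 2022.
  Opposition Stay Credit: +83 days → 11 April 2022.
  Prosecution Delay Deduction: −387 days → 20 March 2021.
Expiry of referenced patent SV-128387:
  Base: filing + 23 years → 6 July 2020.
  Regulatory Review Extension: +1856 days → 5 August 2025.
  Opposition Stay Credit: +341 days → 12 July 2026.
  Prosecution Delay Deduction: −46 days → 27 May 2026.
Terminal disclaimer: SV-848100 expires on the earlier of 20 March 2021 and 27 May 2026.

2021-03-20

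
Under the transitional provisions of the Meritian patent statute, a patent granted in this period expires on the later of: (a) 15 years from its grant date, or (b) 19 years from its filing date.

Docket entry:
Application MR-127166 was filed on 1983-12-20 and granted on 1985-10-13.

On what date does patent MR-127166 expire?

(a) grant + 15 years → 13 October 2000.
(b) filing + 19 years → 20 December 2002.
Later of the two: 20 December 2002.

December 20, 2002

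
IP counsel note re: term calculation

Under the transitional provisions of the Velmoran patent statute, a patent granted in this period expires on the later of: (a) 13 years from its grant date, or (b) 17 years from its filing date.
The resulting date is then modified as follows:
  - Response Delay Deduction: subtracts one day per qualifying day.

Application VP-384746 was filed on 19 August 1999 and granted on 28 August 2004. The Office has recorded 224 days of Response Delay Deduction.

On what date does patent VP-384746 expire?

(a) grant + 13 years → 28 August 2017.
(b) filing + 17 years → 19 August 2016.
Later of the two: 28 August 2017.
Response Delay Deduction: −224 days → 16 January 2017.

January 16, 2017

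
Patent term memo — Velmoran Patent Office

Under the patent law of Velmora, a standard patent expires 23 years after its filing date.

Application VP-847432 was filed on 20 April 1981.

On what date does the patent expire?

2004-04-20

Filing date + 23 years → 20 April 2004.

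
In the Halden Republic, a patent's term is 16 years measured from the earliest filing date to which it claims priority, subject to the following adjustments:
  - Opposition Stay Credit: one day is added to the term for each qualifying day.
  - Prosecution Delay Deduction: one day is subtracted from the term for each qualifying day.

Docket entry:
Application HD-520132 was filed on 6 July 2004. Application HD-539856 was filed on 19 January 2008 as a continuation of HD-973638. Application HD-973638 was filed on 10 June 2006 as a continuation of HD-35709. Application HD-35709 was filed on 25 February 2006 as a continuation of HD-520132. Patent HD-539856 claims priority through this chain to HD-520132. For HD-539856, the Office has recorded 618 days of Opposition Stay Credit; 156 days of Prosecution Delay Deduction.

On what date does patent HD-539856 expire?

2021-10-11

Earliest priority filing: 6 July 2004.
Base term: 6 July 2004 + 16 years → 6 July 2020.
Opposition Stay Credit: +618 days → 16 March 2022.
Prosecution Delay Deduction: −156 days → 11 October 2021.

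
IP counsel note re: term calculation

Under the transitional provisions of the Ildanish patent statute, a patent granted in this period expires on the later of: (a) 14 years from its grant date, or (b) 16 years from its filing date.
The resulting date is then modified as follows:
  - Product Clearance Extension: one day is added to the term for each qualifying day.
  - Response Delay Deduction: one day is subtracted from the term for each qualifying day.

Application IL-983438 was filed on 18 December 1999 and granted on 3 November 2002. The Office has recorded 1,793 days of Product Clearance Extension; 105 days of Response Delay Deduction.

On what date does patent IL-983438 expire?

June 18, 2021

(a) grant + 14 years → 3 November 2016.
(b) filing + 16 years → 18 December 2015.
Later of the two: 3 November 2016.
Product Clearance Extension: +1793 days → 1 October 2021.
Response Delay Deduction: −105 days → 18 June 2021.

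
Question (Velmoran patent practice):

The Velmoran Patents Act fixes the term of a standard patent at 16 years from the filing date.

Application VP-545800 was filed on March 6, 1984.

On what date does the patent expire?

2000-03-06

Filing date + 16 years → 6 March 2000.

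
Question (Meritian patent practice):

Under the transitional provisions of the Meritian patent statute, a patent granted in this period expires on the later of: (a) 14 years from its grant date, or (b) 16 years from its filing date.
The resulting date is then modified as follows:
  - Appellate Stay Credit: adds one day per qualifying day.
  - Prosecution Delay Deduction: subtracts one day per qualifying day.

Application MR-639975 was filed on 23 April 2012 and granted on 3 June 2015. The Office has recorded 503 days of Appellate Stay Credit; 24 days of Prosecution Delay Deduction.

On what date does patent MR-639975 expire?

September 25, 2030

(a) grant + 14 years → 3 June 2029.
(b) filing + 16 years → 23 April 2028.
Later of the two: 3 June 2029.
Appellate Stay Credit: +503 days → 19 October 2030.
Prosecution Delay Deduction: −24 days → 25 September 2030.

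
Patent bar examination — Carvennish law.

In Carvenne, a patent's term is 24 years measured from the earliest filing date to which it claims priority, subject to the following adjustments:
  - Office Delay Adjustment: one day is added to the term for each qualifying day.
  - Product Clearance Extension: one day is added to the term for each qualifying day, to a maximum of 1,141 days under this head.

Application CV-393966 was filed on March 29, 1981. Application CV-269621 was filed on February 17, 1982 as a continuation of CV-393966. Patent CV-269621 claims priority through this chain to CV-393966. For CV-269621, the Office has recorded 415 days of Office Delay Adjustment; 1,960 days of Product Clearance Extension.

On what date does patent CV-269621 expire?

Earliest priority filing: 29 March 1981.
Base term: 29 March 1981 + 24 years → 29 March 2005.
Office Delay Adjustment: +415 days → 18 May 2006.
Product Clearance Extension: 1960 days claimed exceeds the 1141-day cap, so +1141 days → 2 July 2009.

2009-07-02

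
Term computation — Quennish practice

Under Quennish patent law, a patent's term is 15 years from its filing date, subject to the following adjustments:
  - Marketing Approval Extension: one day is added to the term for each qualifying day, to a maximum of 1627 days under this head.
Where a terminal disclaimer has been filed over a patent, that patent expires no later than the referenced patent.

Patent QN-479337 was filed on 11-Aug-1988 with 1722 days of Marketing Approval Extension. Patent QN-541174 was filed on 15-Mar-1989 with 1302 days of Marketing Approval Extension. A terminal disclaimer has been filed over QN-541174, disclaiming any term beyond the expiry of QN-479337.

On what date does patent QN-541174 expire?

October 8, 2007

Natural term of QN-541174:
  Base: filing + 15 years → 15 March 2004.
  Marketing Approval Extension: 1302 days (within the 1627-day cap) → +1302 days → 8 October 2007.
Expiry of referenced patent QN-479337:
  Base: filing + 15 years → 11 August 2003.
  Marketing Approval Extension: 1722 days claimed exceeds the 1627-day cap, so +1627 days → 24 January 2008.
Terminal disclaimer: QN-541174 expires on the earlier of 8 October 2007 and 24 January 2008.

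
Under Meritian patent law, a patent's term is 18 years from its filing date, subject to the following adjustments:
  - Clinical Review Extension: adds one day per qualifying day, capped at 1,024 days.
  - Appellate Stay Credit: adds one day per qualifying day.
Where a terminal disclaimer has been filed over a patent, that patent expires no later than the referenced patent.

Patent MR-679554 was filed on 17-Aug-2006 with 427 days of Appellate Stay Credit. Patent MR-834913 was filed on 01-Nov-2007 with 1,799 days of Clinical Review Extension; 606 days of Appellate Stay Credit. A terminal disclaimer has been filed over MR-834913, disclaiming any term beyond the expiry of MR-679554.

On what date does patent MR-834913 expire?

2025-10-18

Natural term of MR-834913:
  Base: filing + 18 years → 1 November 2025.
  Clinical Review Extension: 1799 days claimed exceeds the 1024-day cap, so +1024 days → 21 August 2028.
  Appellate Stay Credit: +606 days → 19 April 2030.
Expiry of referenced patent MR-679554:
  Base: filing + 18 years → 17 August 2024.
  Appellate Stay Credit: +427 days → 18 October 2025.
Terminal disclaimer: MR-834913 expires on the earlier of 19 April 2030 and 18 October 2025.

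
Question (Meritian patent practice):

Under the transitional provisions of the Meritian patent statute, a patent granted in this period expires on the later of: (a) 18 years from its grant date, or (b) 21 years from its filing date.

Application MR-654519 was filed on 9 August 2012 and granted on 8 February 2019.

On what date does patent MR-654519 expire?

February 8, 2037

(a) grant + 18 years → 8 February 2037.
(b) filing + 21 years → 9 August 2033.
Later of the two: 8 February 2037.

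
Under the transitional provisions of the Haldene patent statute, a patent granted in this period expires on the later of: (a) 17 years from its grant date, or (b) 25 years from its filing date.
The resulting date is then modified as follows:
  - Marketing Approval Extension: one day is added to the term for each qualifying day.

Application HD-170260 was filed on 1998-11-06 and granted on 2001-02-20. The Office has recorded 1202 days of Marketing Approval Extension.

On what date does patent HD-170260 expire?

(a) grant + 17 years → 20 February 2018.
(b) filing + 25 years → 6 November 2023.
Later of the two: 6 November 2023.
Marketing Approval Extension: +1202 days → 20 February 2027.

2027-02-20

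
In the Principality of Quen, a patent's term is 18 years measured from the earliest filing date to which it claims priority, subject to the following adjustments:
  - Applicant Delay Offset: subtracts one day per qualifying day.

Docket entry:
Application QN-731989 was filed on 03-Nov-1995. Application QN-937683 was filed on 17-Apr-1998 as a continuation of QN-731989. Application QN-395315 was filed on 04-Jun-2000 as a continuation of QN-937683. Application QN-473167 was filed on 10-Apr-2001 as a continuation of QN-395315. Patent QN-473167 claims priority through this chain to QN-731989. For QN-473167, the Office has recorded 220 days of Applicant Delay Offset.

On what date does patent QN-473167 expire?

2013-03-28

Earliest priority filing: 3 November 1995.
Base term: 3 November 1995 + 18 years → 3 November 2013.
Applicant Delay Offset: −220 days → 28 March 2013.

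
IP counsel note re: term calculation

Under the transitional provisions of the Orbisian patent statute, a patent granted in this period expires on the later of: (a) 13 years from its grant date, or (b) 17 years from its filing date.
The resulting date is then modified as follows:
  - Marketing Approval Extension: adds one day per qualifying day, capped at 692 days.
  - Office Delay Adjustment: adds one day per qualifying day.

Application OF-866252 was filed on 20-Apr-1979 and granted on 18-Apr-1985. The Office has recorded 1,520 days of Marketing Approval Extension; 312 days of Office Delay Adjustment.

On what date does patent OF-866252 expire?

2001-01-16

(a) grant + 13 years → 18 April 1998.
(b) filing + 17 years → 20 April 1996.
Later of the two: 18 April 1998.
Marketing Approval Extension: 1520 days claimed exceeds the 692-day cap, so +692 days → 10 March 2000.
Office Delay Adjustment: +312 days → 16 January 2001.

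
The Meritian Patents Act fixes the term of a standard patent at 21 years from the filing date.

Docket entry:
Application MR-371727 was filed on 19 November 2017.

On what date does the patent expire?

Filing date + 21 years → 19 November 2038.

2038-11-19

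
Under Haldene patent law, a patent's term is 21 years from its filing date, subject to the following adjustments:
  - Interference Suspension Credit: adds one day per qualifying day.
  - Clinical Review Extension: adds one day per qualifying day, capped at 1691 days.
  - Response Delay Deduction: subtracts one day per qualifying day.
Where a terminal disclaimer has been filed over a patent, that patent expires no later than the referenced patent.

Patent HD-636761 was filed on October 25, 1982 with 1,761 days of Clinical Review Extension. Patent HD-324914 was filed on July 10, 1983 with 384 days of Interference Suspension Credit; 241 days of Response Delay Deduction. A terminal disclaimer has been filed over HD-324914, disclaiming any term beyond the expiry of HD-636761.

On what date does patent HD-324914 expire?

Natural term of HD-324914:
  Base: filing + 21 years → 10 July 2004.
  Interference Suspension Credit: +384 days → 29 July 2005.
  Response Delay Deduction: −241 days → 30 November 2004.
Expiry of referenced patent HD-636761:
  Base: filing + 21 years → 25 October 2003.
  Clinical Review Extension: 1761 days claimed exceeds the 1691-day cap, so +1691 days → 11 June 2008.
Terminal disclaimer: HD-324914 expires on the earlier of 30 November 2004 and 11 June 2008.

2004-11-30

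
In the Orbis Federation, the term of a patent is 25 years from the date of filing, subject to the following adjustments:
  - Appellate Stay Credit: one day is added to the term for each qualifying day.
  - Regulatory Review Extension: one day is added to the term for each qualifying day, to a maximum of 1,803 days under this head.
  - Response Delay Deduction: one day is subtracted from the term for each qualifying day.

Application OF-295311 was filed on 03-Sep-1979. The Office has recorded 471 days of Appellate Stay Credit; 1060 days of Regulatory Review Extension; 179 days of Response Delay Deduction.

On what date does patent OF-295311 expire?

2008-05-17

Base term: filing date + 25 years → 3 September 2004.
Appellate Stay Credit: +471 days → 18 December 2005.
Regulatory Review Extension: 1060 days (within the 1803-day cap) → +1060 days → 12 November 2008.
Response Delay Deduction: −179 days → 17 May 2008.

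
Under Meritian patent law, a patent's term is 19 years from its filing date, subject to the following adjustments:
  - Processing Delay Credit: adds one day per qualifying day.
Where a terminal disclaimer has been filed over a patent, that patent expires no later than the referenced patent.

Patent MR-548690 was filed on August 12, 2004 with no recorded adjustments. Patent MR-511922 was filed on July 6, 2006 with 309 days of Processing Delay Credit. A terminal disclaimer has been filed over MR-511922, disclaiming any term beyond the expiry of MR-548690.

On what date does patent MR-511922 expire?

Natural term of MR-511922:
  Base: filing + 19 years → 6 July 2025.
  Processing Delay Credit: +309 days → 11 May 2026.
Expiry of referenced patent MR-548690:
  Base: filing + 19 years → 12 August 2023.
Terminal disclaimer: MR-511922 expires on the earlier of 11 May 2026 and 12 August 2023.

August 12, 2023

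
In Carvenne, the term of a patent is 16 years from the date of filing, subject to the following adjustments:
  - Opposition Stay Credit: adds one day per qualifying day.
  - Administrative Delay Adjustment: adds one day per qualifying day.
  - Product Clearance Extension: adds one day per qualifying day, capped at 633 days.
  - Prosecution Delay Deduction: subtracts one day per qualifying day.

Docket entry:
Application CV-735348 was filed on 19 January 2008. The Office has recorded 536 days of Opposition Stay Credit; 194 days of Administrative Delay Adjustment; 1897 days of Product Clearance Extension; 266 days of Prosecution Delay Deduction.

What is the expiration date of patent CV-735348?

Base term: filing date + 16 years → 19 January 2024.
Opposition Stay Credit: +536 days → 8 July 2025.
Administrative Delay Adjustment: +194 days → 18 January 2026.
Product Clearance Extension: 1897 days claimed exceeds the 633-day cap, so +633 days → 13 October 2027.
Prosecution Delay Deduction: −266 days → 20 January 2027.

2027-01-20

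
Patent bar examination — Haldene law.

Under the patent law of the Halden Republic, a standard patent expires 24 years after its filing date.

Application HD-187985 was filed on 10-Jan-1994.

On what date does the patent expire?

Filing date + 24 years → 10 January 2018.

2018-01-10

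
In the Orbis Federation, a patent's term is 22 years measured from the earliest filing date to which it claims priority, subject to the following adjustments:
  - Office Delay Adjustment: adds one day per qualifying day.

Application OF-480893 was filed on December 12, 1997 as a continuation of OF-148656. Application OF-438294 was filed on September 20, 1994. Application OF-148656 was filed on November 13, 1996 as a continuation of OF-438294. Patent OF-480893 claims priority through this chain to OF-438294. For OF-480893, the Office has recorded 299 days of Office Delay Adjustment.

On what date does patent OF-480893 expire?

Earliest priority filing: 20 September 1994.
Base term: 20 September 1994 + 22 years → 20 September 2016.
Office Delay Adjustment: +299 days → 16 July 2017.

2017-07-16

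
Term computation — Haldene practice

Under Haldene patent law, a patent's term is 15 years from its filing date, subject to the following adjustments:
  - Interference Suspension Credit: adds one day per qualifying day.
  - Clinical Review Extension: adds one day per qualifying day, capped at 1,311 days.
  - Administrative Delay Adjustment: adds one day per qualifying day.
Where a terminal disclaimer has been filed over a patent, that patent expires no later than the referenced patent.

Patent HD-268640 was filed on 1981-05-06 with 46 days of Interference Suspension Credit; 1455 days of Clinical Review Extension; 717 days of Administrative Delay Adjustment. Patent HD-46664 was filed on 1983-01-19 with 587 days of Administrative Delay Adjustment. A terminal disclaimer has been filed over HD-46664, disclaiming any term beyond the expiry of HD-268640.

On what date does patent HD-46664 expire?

Natural term of HD-46664:
  Base: filing + 15 years → 19 January 1998.
  Administrative Delay Adjustment: +587 days → 29 August 1999.
Expiry of referenced patent HD-268640:
  Base: filing + 15 years → 6 May 1996.
  Interference Suspension Credit: +46 days → 21 June 1996.
  Clinical Review Extension: 1455 days claimed exceeds the 1311-day cap, so +1311 days → 23 January 2000.
  Administrative Delay Adjustment: +717 days → 9 January 2002.
Terminal disclaimer: HD-46664 expires on the earlier of 29 August 1999 and 9 January 2002.

August 29, 1999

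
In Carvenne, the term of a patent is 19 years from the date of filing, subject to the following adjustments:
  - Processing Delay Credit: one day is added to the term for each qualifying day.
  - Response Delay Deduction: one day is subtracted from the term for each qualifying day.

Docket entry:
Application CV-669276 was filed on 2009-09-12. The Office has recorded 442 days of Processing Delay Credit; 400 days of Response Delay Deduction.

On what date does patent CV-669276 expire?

October 24, 2028

Base term: filing date + 19 years → 12 September 2028.
Processing Delay Credit: +442 days → 28 November 2029.
Response Delay Deduction: −400 days → 24 October 2028.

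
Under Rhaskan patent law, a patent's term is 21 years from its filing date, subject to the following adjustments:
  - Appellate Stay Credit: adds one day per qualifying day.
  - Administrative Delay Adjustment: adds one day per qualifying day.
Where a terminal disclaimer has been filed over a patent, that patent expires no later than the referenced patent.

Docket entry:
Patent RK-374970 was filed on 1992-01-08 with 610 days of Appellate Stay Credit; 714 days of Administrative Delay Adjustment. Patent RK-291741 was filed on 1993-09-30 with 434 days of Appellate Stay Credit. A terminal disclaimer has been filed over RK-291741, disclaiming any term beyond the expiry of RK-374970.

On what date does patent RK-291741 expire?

December 8, 2015

Natural term of RK-291741:
  Base: filing + 21 years → 30 September 2014.
  Appellate Stay Credit: +434 days → 8 December 2015.
Expiry of referenced patent RK-374970:
  Base: filing + 21 years → 8 January 2013.
  Appellate Stay Credit: +610 days → 10 September 2014.
  Administrative Delay Adjustment: +714 days → 24 August 2016.
Terminal disclaimer: RK-291741 expires on the earlier of 8 December 2015 and 24 August 2016.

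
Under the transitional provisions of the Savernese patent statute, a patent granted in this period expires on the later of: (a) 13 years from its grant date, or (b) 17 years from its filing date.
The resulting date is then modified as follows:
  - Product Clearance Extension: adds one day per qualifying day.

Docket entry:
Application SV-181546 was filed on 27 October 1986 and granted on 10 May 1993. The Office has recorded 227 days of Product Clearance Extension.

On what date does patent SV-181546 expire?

(a) grant + 13 years → 10 May 2006.
(b) filing + 17 years → 27 October 2003.
Later of the two: 10 May 2006.
Product Clearance Extension: +227 days → 23 December 2006.

2006-12-23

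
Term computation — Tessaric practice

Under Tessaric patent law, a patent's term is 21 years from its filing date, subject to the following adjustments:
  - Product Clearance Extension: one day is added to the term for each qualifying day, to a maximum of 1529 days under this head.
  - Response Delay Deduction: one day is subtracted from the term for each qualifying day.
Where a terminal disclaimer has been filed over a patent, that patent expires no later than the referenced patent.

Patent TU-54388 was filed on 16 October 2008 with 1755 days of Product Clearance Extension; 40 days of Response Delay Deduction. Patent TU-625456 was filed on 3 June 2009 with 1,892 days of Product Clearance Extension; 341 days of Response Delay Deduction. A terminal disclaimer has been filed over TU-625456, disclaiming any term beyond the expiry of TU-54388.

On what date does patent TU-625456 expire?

2033-09-03

Natural term of TU-625456:
  Base: filing + 21 years → 3 June 2030.
  Product Clearance Extension: 1892 days claimed exceeds the 1529-day cap, so +1529 days → 10 August 2034.
  Response Delay Deduction: −341 days → 3 September 2033.
Expiry of referenced patent TU-54388:
  Base: filing + 21 years → 16 October 2029.
  Product Clearance Extension: 1755 days claimed exceeds the 1529-day cap, so +1529 days → 23 December 2033.
  Response Delay Deduction: −40 days → 13 November 2033.
Terminal disclaimer: TU-625456 expires on the earlier of 3 September 2033 and 13 November 2033.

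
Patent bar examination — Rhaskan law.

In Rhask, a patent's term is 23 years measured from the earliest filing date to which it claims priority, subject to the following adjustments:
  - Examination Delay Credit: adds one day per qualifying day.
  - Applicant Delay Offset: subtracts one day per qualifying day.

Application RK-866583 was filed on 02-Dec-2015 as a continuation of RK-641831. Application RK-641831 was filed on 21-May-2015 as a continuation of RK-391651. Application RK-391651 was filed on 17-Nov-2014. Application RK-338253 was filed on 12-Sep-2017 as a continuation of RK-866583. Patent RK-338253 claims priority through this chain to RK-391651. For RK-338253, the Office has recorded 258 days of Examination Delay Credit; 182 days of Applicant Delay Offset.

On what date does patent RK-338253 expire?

Earliest priority filing: 17 November 2014.
Base term: 17 November 2014 + 23 years → 17 November 2037.
Examination Delay Credit: +258 days → 2 August 2038.
Applicant Delay Offset: −182 days → 1 February 2038.

2038-02-01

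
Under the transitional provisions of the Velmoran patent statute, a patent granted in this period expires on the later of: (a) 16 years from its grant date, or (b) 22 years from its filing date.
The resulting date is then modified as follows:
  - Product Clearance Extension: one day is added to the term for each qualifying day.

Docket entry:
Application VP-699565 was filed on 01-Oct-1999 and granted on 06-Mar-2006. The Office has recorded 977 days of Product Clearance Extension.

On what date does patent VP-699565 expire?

(a) grant + 16 years → 6 March 2022.
(b) filing + 22 years → 1 October 2021.
Later of the two: 6 March 2022.
Product Clearance Extension: +977 days → 7 November 2024.

November 7, 2024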